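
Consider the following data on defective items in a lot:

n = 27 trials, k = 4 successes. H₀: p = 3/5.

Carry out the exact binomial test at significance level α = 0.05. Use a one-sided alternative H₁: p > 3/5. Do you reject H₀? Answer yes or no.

Exact binomial: n=27, k=4, p₀=3/5=0.6000
P(X≥4) from Σ C(n,i)·p₀^i·(1−p₀)^(n−i)
p-value (one-sided, H₁ greater) = 1.00000
At α=0.05: p ≥ α → fail to reject H₀

reject H₀: no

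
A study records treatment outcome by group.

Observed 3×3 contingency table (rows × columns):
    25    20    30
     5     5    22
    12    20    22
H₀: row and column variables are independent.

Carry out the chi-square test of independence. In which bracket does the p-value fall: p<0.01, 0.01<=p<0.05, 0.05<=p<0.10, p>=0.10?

p-value bracket: 0.01<=p<0.05

Row totals [75, 32, 54], col totals [42, 45, 74], n=161
χ² = (25−19.57)²/19.57 + (20−20.96)²/20.96 + (30−34.47)²/34.47 + (5−8.35)²/8.35 + (5−8.94)²/8.94 + (22−14.71)²/14.71 + (12−14.09)²/14.09 + (20−15.09)²/15.09 + (22−24.82)²/24.82 = 11.0558
df = 4
p-value (upper-tail) = 0.02594
→ bracket: 0.01<=p<0.05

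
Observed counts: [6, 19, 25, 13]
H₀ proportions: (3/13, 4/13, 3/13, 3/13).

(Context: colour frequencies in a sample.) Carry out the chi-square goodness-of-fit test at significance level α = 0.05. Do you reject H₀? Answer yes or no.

reject H₀: yes

n = 63; E_i = n·p_i = [14.54, 19.38, 14.54, 14.54]
χ² = (6−14.54)²/14.54 + (19−19.38)²/19.38 + (25−14.54)²/14.54 + (13−14.54)²/14.54 = 12.7130
df = 3
p-value (upper-tail) = 0.00530
At α=0.05: p < α → reject H₀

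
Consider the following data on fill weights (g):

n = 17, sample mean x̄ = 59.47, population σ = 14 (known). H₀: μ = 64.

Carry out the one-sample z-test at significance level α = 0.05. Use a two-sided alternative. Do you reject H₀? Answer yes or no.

SE = σ/√n = 14/√17 = 3.3955
z = (x̄−μ₀)/SE = (59.47−64)/3.3955 = -1.3341
p-value (two-sided) = 0.18216
At α=0.05: p ≥ α → fail to reject H₀

reject H₀: no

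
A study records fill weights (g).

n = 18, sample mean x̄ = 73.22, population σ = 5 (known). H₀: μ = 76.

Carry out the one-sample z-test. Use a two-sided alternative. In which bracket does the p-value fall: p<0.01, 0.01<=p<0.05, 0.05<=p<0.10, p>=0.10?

SE = σ/√n = 5/√18 = 1.1785
z = (x̄−μ₀)/SE = (73.22−76)/1.1785 = -2.3589
p-value (two-sided) = 0.01833
→ bracket: 0.01<=p<0.05

p-value bracket: 0.01<=p<0.05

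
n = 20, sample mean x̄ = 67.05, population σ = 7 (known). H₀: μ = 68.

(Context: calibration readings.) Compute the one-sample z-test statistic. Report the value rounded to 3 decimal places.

SE = σ/√n = 7/√20 = 1.5652
z = (x̄−μ₀)/SE = (67.05−68)/1.5652 = -0.6069

test statistic = -0.607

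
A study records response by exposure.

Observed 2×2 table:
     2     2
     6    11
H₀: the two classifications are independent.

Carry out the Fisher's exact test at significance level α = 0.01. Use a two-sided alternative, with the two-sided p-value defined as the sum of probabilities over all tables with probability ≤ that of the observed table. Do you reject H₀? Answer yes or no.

reject H₀: no

Margins: r₁=4, r₂=17, c₁=8, c₂=13, n=21
p_obs = C(4,2)·C(17,6)/C(21,8); sum pmf over tables with pmf ≤ p_obs
p-value (two-sided) = 0.61771
At α=0.01: p ≥ α → fail to reject H₀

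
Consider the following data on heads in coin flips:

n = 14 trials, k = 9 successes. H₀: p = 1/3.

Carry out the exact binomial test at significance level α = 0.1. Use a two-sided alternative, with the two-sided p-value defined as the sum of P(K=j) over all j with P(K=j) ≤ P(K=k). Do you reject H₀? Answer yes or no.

reject H₀: yes

Exact binomial: n=14, k=9, p₀=1/3=0.3333
P(X=j) = C(n,j)·p₀^j·(1−p₀)^(n−j); p = Σ P(X=j) over j with P(X=j) ≤ P(X=9)
p-value (two-sided) = 0.02086
At α=0.1: p < α → reject H₀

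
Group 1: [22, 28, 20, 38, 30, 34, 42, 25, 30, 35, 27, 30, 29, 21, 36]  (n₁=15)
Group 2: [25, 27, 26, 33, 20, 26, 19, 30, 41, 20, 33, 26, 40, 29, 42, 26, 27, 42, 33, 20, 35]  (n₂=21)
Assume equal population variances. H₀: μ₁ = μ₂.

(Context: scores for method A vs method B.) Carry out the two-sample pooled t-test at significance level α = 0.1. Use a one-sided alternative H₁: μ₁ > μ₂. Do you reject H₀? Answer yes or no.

x̄₁=29.800, s₁=6.372, n₁=15
x̄₂=29.524, s₂=7.366, n₂=21
s_p² = [14·6.372² + 20·7.366²]/34 = 48.6364
SE = √(s_p²·(1/15+1/21)) = 2.3576
t = (29.800−29.524)/2.3576 = 0.1171
df = 34
p-value (one-sided, H₁ greater) = 0.45372
At α=0.1: p ≥ α → fail to reject H₀

reject H₀: no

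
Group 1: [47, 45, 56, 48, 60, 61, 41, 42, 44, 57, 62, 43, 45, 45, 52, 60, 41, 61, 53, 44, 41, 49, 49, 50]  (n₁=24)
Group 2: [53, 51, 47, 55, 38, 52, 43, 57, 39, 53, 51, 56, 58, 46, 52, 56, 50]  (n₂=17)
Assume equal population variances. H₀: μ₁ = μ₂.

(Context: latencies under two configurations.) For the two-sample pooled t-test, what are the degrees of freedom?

degrees of freedom = 39

df = n₁ + n₂ − 2 = 24 + 17 − 2 = 39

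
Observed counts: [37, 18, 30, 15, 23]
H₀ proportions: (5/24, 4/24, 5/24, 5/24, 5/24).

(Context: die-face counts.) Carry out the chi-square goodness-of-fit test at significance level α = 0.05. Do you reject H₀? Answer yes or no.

n = 123; E_i = n·p_i = [25.62, 20.50, 25.62, 25.62, 25.62]
χ² = (37−25.62)²/25.62 + (18−20.50)²/20.50 + (30−25.62)²/25.62 + (15−25.62)²/25.62 + (23−25.62)²/25.62 = 10.7756
df = 4
p-value (upper-tail) = 0.02921
At α=0.05: p < α → reject H₀

reject H₀: yes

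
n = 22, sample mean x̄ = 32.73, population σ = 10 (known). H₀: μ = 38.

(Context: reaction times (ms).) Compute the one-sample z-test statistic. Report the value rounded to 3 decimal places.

test statistic = -2.472

SE = σ/√n = 10/√22 = 2.1320
z = (x̄−μ₀)/SE = (32.73−38)/2.1320 = -2.4718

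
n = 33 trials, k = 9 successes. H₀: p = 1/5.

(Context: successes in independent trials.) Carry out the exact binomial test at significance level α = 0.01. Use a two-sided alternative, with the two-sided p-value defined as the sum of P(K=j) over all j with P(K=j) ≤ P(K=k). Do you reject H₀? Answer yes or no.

Exact binomial: n=33, k=9, p₀=1/5=0.2000
P(X=j) = C(n,j)·p₀^j·(1−p₀)^(n−j); p = Σ P(X=j) over j with P(X=j) ≤ P(X=9)
p-value (two-sided) = 0.28085
At α=0.01: p ≥ α → fail to reject H₀

reject H₀: no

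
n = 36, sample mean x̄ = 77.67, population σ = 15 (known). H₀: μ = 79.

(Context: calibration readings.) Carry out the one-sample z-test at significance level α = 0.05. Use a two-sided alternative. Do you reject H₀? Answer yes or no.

SE = σ/√n = 15/√36 = 2.5000
z = (x̄−μ₀)/SE = (77.67−79)/2.5000 = -0.5320
p-value (two-sided) = 0.59473
At α=0.05: p ≥ α → fail to reject H₀

reject H₀: no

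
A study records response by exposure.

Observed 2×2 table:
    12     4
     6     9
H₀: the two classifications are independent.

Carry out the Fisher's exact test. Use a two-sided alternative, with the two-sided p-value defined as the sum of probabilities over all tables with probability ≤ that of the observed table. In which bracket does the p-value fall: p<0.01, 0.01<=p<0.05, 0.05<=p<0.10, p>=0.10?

p-value bracket: 0.05<=p<0.10

Margins: r₁=16, r₂=15, c₁=18, c₂=13, n=31
p_obs = C(16,12)·C(15,6)/C(31,18); sum pmf over tables with pmf ≤ p_obs
p-value (two-sided) = 0.07317
→ bracket: 0.05<=p<0.10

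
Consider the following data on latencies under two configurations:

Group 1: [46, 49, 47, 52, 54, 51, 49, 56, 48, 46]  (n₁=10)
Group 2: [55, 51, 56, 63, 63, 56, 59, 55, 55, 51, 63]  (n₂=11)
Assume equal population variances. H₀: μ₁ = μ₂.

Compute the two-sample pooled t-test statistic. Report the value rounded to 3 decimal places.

test statistic = -4.136

x̄₁=49.800, s₁=3.393, n₁=10
x̄₂=57.000, s₂=4.450, n₂=11
s_p² = [9·3.393² + 10·4.450²]/19 = 15.8737
SE = √(s_p²·(1/10+1/11)) = 1.7408
t = (49.800−57.000)/1.7408 = -4.1360
df = 19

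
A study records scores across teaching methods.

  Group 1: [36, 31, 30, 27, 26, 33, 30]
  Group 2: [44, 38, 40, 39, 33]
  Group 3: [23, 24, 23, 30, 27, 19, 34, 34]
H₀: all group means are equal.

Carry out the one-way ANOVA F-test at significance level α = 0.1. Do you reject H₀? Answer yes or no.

reject H₀: yes

Group means [30.43, 38.80, 26.75], grand mean 31.050
SSB = Σnᵢ(x̄ᵢ−x̄)² = 450.936; SSW = ΣΣ(x−x̄ᵢ)² = 344.014
MSB = 450.936/2 = 225.4679; MSW = 344.014/17 = 20.2361
F = MSB/MSW = 11.1418
df = (2, 17)
p-value (upper-tail) = 0.00081
At α=0.1: p < α → reject H₀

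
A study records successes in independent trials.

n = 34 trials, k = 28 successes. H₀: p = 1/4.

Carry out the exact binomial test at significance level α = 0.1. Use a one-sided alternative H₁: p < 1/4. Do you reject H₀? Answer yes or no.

Exact binomial: n=34, k=28, p₀=1/4=0.2500
P(X≤28) from Σ C(n,i)·p₀^i·(1−p₀)^(n−i)
p-value (one-sided, H₁ less) = 1.00000
At α=0.1: p ≥ α → fail to reject H₀

reject H₀: no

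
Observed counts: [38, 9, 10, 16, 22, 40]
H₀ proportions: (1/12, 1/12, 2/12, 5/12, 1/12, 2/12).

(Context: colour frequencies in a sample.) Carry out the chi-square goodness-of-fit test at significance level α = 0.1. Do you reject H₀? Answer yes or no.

n = 135; E_i = n·p_i = [11.25, 11.25, 22.50, 56.25, 11.25, 22.50]
χ² = (38−11.25)²/11.25 + (9−11.25)²/11.25 + (10−22.50)²/22.50 + (16−56.25)²/56.25 + (22−11.25)²/11.25 + (40−22.50)²/22.50 = 123.6844
df = 5
p-value (upper-tail) = 0.00000
At α=0.1: p < α → reject H₀

reject H₀: yes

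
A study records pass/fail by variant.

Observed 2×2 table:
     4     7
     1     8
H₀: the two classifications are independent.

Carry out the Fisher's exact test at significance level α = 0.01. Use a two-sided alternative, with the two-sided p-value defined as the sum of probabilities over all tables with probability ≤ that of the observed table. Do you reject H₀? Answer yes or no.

Margins: r₁=11, r₂=9, c₁=5, c₂=15, n=20
p_obs = C(11,4)·C(9,1)/C(20,5); sum pmf over tables with pmf ≤ p_obs
p-value (two-sided) = 0.31889
At α=0.01: p ≥ α → fail to reject H₀

reject H₀: no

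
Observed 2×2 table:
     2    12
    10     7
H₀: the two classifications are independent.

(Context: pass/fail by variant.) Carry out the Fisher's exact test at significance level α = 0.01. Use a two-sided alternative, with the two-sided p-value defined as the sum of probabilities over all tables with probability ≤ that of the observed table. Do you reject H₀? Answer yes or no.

Margins: r₁=14, r₂=17, c₁=12, c₂=19, n=31
p_obs = C(14,2)·C(17,10)/C(31,12); sum pmf over tables with pmf ≤ p_obs
p-value (two-sided) = 0.02447
At α=0.01: p ≥ α → fail to reject H₀

reject H₀: no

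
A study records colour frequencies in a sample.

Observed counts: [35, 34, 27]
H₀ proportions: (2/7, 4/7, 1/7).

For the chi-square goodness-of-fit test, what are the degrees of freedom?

degrees of freedom = 2

df = k − 1 = 3 − 1 = 2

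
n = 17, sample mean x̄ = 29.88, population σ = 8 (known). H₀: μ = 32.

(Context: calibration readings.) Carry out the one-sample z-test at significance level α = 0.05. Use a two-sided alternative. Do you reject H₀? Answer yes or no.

reject H₀: no

SE = σ/√n = 8/√17 = 1.9403
z = (x̄−μ₀)/SE = (29.88−32)/1.9403 = -1.0926
p-value (two-sided) = 0.27456
At α=0.05: p ≥ α → fail to reject H₀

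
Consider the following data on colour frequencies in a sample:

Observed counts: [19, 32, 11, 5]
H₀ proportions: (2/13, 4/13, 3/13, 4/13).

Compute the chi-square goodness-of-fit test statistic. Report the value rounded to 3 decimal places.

n = 67; E_i = n·p_i = [10.31, 20.62, 15.46, 20.62]
χ² = (19−10.31)²/10.31 + (32−20.62)²/20.62 + (11−15.46)²/15.46 + (5−20.62)²/20.62 = 26.7326
df = 3

test statistic = 26.733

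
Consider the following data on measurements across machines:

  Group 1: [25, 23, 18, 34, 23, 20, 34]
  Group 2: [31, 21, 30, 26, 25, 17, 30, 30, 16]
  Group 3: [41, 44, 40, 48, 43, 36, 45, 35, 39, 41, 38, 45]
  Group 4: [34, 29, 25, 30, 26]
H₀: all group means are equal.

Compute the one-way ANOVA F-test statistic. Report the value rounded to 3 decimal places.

test statistic = 23.855

Group means [25.29, 25.11, 41.25, 28.80], grand mean 31.576
SSB = Σnᵢ(x̄ᵢ−x̄)² = 1814.693; SSW = ΣΣ(x−x̄ᵢ)² = 735.367
MSB = 1814.693/3 = 604.8977; MSW = 735.367/29 = 25.3575
F = MSB/MSW = 23.8548
df = (3, 29)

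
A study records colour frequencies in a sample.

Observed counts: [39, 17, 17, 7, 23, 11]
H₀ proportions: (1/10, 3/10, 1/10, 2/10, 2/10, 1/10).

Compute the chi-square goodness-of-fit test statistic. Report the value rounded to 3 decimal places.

test statistic = 89.187

n = 114; E_i = n·p_i = [11.40, 34.20, 11.40, 22.80, 22.80, 11.40]
χ² = (39−11.40)²/11.40 + (17−34.20)²/34.20 + (17−11.40)²/11.40 + (7−22.80)²/22.80 + (23−22.80)²/22.80 + (11−11.40)²/11.40 = 89.1871
df = 5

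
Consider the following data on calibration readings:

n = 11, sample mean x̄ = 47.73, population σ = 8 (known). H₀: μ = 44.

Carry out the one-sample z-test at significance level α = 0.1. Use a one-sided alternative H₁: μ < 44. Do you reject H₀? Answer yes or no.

SE = σ/√n = 8/√11 = 2.4121
z = (x̄−μ₀)/SE = (47.73−44)/2.4121 = 1.5464
p-value (one-sided, H₁ less) = 0.93899
At α=0.1: p ≥ α → fail to reject H₀

reject H₀: no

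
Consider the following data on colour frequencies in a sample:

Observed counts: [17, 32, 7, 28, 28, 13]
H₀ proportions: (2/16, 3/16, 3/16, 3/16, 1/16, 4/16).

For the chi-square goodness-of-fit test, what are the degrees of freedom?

df = k − 1 = 6 − 1 = 5

degrees of freedom = 5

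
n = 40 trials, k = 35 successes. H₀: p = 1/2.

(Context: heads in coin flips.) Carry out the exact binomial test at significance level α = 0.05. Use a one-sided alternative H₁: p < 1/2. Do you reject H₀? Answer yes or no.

reject H₀: no

Exact binomial: n=40, k=35, p₀=1/2=0.5000
P(X≤35) from Σ C(n,i)·p₀^i·(1−p₀)^(n−i)
p-value (one-sided, H₁ less) = 1.00000
At α=0.05: p ≥ α → fail to reject H₀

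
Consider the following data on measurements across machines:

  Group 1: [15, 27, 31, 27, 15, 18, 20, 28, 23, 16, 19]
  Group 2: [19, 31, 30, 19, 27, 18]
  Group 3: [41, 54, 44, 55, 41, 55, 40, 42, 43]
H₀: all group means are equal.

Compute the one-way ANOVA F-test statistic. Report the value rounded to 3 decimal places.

Group means [21.73, 24.00, 46.11], grand mean 30.692
SSB = Σnᵢ(x̄ᵢ−x̄)² = 3292.468; SSW = ΣΣ(x−x̄ᵢ)² = 851.071
MSB = 3292.468/2 = 1646.2339; MSW = 851.071/23 = 37.0031
F = MSB/MSW = 44.4891
df = (2, 23)

test statistic = 44.489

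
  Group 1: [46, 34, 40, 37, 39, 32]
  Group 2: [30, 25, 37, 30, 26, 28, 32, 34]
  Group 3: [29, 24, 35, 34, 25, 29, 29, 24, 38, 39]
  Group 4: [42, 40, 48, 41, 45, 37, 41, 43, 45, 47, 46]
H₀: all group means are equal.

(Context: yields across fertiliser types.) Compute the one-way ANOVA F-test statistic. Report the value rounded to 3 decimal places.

test statistic = 18.797

Group means [38.00, 30.25, 30.60, 43.18], grand mean 35.743
SSB = Σnᵢ(x̄ᵢ−x̄)² = 1145.149; SSW = ΣΣ(x−x̄ᵢ)² = 629.536
MSB = 1145.149/3 = 381.7165; MSW = 629.536/31 = 20.3076
F = MSB/MSW = 18.7967
df = (3, 31)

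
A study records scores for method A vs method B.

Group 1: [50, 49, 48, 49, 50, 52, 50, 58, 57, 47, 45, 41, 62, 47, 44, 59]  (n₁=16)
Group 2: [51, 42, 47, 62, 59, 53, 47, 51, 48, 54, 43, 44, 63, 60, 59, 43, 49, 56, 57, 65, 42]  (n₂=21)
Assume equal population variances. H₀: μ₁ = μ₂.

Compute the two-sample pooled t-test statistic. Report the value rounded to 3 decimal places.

test statistic = -0.731

x̄₁=50.500, s₁=5.797, n₁=16
x̄₂=52.143, s₂=7.418, n₂=21
s_p² = [15·5.797² + 20·7.418²]/35 = 45.8449
SE = √(s_p²·(1/16+1/21)) = 2.2469
t = (50.500−52.143)/2.2469 = -0.7312
df = 35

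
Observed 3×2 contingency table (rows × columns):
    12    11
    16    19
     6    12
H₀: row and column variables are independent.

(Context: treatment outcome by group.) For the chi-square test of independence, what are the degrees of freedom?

degrees of freedom = 2

df = (r−1)(c−1) = (3−1)·(2−1) = 2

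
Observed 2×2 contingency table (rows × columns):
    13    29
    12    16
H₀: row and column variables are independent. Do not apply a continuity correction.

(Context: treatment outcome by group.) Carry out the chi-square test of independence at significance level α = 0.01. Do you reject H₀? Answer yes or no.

reject H₀: no

Row totals [42, 28], col totals [25, 45], n=70
χ² = (13−15.00)²/15.00 + (29−27.00)²/27.00 + (12−10.00)²/10.00 + (16−18.00)²/18.00 = 1.0370
df = 1
p-value (upper-tail) = 0.30851
At α=0.01: p ≥ α → fail to reject H₀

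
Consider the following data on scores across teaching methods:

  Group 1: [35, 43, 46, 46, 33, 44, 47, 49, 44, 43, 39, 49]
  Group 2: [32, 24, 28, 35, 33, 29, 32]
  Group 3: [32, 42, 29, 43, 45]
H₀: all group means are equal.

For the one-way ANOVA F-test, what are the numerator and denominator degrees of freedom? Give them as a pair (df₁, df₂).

k = 3 groups, N = 24 total
df = (k−1, N−k) = (3−1, 24−3) = (2, 21)

degrees of freedom = [2, 21]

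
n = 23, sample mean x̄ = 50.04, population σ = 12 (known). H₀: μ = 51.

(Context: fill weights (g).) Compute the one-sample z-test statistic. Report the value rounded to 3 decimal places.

test statistic = -0.384

SE = σ/√n = 12/√23 = 2.5022
z = (x̄−μ₀)/SE = (50.04−51)/2.5022 = -0.3837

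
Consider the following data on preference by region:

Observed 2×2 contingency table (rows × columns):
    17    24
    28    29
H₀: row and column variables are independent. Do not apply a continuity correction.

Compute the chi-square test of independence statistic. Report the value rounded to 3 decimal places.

test statistic = 0.563

Row totals [41, 57], col totals [45, 53], n=98
χ² = (17−18.83)²/18.83 + (24−22.17)²/22.17 + (28−26.17)²/26.17 + (29−30.83)²/30.83 = 0.5634
df = 1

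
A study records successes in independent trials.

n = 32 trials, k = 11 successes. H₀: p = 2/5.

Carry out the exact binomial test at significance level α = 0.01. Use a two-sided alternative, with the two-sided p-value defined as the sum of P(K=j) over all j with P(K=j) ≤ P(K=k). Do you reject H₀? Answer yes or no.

reject H₀: no

Exact binomial: n=32, k=11, p₀=2/5=0.4000
P(X=j) = C(n,j)·p₀^j·(1−p₀)^(n−j); p = Σ P(X=j) over j with P(X=j) ≤ P(X=11)
p-value (two-sided) = 0.59092
At α=0.01: p ≥ α → fail to reject H₀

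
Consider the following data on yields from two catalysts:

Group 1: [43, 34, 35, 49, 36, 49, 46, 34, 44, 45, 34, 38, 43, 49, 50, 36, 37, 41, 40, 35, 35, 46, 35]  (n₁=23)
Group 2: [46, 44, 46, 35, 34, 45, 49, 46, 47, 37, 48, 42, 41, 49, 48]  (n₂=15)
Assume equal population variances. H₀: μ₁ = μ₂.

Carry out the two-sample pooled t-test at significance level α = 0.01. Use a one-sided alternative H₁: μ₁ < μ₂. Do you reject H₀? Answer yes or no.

reject H₀: no

x̄₁=40.609, s₁=5.719, n₁=23
x̄₂=43.800, s₂=4.974, n₂=15
s_p² = [22·5.719² + 14·4.974²]/36 = 29.6077
SE = √(s_p²·(1/23+1/15)) = 1.8059
t = (40.609−43.800)/1.8059 = -1.7672
df = 36
p-value (one-sided, H₁ less) = 0.04284
At α=0.01: p ≥ α → fail to reject H₀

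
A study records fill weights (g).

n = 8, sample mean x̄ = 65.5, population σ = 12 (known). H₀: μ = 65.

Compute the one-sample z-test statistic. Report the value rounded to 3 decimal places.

test statistic = 0.118

SE = σ/√n = 12/√8 = 4.2426
z = (x̄−μ₀)/SE = (65.5−65)/4.2426 = 0.1179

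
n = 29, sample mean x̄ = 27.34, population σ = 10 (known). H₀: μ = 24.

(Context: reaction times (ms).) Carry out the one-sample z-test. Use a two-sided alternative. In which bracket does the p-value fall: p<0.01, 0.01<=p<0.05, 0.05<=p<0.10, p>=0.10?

p-value bracket: 0.05<=p<0.10

SE = σ/√n = 10/√29 = 1.8570
z = (x̄−μ₀)/SE = (27.34−24)/1.8570 = 1.7986
p-value (two-sided) = 0.07207
→ bracket: 0.05<=p<0.10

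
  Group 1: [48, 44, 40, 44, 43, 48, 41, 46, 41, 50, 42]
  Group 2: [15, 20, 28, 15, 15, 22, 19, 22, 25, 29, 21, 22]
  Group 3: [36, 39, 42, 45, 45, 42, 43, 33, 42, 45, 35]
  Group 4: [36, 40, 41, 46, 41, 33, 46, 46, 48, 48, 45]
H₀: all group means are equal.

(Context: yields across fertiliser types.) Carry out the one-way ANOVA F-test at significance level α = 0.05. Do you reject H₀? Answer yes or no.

Group means [44.27, 21.08, 40.64, 42.73], grand mean 36.822
SSB = Σnᵢ(x̄ᵢ−x̄)² = 4126.752; SSW = ΣΣ(x−x̄ᵢ)² = 783.826
MSB = 4126.752/3 = 1375.5840; MSW = 783.826/41 = 19.1177
F = MSB/MSW = 71.9534
df = (3, 41)
p-value (upper-tail) = 0.00000
At α=0.05: p < α → reject H₀

reject H₀: yes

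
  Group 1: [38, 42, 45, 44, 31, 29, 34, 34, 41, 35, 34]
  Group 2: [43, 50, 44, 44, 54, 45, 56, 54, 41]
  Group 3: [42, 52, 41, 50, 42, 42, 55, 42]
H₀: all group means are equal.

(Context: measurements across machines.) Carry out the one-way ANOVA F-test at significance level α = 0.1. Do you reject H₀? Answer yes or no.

reject H₀: yes

Group means [37.00, 47.89, 45.75], grand mean 43.000
SSB = Σnᵢ(x̄ᵢ−x̄)² = 671.611; SSW = ΣΣ(x−x̄ᵢ)² = 762.389
MSB = 671.611/2 = 335.8056; MSW = 762.389/25 = 30.4956
F = MSB/MSW = 11.0116
df = (2, 25)
p-value (upper-tail) = 0.00037
At α=0.1: p < α → reject H₀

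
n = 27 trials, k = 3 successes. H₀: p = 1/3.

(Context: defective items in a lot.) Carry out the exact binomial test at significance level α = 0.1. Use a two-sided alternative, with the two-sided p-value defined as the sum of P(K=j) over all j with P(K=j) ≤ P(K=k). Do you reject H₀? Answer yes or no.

Exact binomial: n=27, k=3, p₀=1/3=0.3333
P(X=j) = C(n,j)·p₀^j·(1−p₀)^(n−j); p = Σ P(X=j) over j with P(X=j) ≤ P(X=3)
p-value (two-sided) = 0.01328
At α=0.1: p < α → reject H₀

reject H₀: yes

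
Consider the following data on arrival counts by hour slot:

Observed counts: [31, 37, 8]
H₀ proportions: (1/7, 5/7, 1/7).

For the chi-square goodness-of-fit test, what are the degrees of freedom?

degrees of freedom = 2

df = k − 1 = 3 − 1 = 2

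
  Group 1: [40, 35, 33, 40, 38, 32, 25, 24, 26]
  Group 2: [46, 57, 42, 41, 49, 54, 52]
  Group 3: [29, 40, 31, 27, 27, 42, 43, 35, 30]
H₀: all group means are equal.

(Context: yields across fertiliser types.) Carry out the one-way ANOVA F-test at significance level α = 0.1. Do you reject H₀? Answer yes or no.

reject H₀: yes

Group means [32.56, 48.71, 33.78], grand mean 37.520
SSB = Σnᵢ(x̄ᵢ−x̄)² = 1225.034; SSW = ΣΣ(x−x̄ᵢ)² = 869.206
MSB = 1225.034/2 = 612.5168; MSW = 869.206/22 = 39.5094
F = MSB/MSW = 15.5031
df = (2, 22)
p-value (upper-tail) = 0.00006
At α=0.1: p < α → reject H₀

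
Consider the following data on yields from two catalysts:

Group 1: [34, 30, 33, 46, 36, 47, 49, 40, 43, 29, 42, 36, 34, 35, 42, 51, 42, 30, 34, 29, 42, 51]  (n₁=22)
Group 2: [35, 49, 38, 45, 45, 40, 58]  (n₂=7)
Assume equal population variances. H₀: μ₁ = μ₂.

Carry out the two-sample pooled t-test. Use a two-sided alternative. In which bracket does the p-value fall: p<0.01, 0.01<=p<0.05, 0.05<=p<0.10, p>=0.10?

x̄₁=38.864, s₁=7.107, n₁=22
x̄₂=44.286, s₂=7.697, n₂=7
s_p² = [21·7.107² + 6·7.697²]/27 = 52.4452
SE = √(s_p²·(1/22+1/7)) = 3.1426
t = (38.864−44.286)/3.1426 = -1.7253
df = 27
p-value (two-sided) = 0.09590
→ bracket: 0.05<=p<0.10

p-value bracket: 0.05<=p<0.10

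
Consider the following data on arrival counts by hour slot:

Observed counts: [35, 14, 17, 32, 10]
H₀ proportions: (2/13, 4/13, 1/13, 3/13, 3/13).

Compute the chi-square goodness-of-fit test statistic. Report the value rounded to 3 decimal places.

n = 108; E_i = n·p_i = [16.62, 33.23, 8.31, 24.92, 24.92]
χ² = (35−16.62)²/16.62 + (14−33.23)²/33.23 + (17−8.31)²/8.31 + (32−24.92)²/24.92 + (10−24.92)²/24.92 = 51.5108
df = 4

test statistic = 51.511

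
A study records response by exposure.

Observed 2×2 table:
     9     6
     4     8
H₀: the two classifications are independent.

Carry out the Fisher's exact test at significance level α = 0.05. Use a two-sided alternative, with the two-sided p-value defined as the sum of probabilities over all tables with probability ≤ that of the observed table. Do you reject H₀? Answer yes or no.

reject H₀: no

Margins: r₁=15, r₂=12, c₁=13, c₂=14, n=27
p_obs = C(15,9)·C(12,4)/C(27,13); sum pmf over tables with pmf ≤ p_obs
p-value (two-sided) = 0.25186
At α=0.05: p ≥ α → fail to reject H₀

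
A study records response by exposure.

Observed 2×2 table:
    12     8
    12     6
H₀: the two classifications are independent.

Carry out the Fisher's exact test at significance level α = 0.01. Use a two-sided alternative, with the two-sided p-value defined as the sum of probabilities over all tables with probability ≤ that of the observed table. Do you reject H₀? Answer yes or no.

Margins: r₁=20, r₂=18, c₁=24, c₂=14, n=38
p_obs = C(20,12)·C(18,12)/C(38,24); sum pmf over tables with pmf ≤ p_obs
p-value (two-sided) = 0.74487
At α=0.01: p ≥ α → fail to reject H₀

reject H₀: no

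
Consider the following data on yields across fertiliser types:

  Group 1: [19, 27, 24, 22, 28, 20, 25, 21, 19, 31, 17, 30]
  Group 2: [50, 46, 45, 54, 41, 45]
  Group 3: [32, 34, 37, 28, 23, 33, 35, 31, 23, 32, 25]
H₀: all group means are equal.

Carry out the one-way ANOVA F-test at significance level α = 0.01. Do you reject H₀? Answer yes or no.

reject H₀: yes

Group means [23.58, 46.83, 30.27], grand mean 30.931
SSB = Σnᵢ(x̄ᵢ−x̄)² = 2169.930; SSW = ΣΣ(x−x̄ᵢ)² = 573.932
MSB = 2169.930/2 = 1084.9651; MSW = 573.932/26 = 22.0743
F = MSB/MSW = 49.1506
df = (2, 26)
p-value (upper-tail) = 0.00000
At α=0.01: p < α → reject H₀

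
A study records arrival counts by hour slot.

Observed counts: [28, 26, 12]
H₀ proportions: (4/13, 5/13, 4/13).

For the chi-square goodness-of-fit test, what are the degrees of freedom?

df = k − 1 = 3 − 1 = 2

degrees of freedom = 2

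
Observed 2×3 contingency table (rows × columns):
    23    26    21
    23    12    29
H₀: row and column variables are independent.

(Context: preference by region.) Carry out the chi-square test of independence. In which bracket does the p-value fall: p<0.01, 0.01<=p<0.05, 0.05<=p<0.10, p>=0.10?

Row totals [70, 64], col totals [46, 38, 50], n=134
χ² = (23−24.03)²/24.03 + (26−19.85)²/19.85 + (21−26.12)²/26.12 + (23−21.97)²/21.97 + (12−18.15)²/18.15 + (29−23.88)²/23.88 = 6.1816
df = 2
p-value (upper-tail) = 0.04546
→ bracket: 0.01<=p<0.05

p-value bracket: 0.01<=p<0.05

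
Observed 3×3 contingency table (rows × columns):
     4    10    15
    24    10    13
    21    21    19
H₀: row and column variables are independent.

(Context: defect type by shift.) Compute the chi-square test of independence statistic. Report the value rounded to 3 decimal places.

test statistic = 12.157

Row totals [29, 47, 61], col totals [49, 41, 47], n=137
χ² = (4−10.37)²/10.37 + (10−8.68)²/8.68 + (15−9.95)²/9.95 + (24−16.81)²/16.81 + (10−14.07)²/14.07 + (13−16.12)²/16.12 + (21−21.82)²/21.82 + (21−18.26)²/18.26 + (19−20.93)²/20.93 = 12.1567
df = 4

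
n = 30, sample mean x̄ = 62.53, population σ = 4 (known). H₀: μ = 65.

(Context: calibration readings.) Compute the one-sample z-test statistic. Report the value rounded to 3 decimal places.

test statistic = -3.382

SE = σ/√n = 4/√30 = 0.7303
z = (x̄−μ₀)/SE = (62.53−65)/0.7303 = -3.3822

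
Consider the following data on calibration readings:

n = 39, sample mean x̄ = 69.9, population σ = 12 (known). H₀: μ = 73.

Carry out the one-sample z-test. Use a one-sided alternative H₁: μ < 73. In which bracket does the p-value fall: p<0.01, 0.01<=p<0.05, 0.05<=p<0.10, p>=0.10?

SE = σ/√n = 12/√39 = 1.9215
z = (x̄−μ₀)/SE = (69.9−73)/1.9215 = -1.6133
p-value (one-sided, H₁ less) = 0.05334
→ bracket: 0.05<=p<0.10

p-value bracket: 0.05<=p<0.10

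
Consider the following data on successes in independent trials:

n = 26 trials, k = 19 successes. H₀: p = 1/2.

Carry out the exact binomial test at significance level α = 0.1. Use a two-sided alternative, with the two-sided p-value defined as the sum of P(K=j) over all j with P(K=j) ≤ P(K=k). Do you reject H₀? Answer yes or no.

Exact binomial: n=26, k=19, p₀=1/2=0.5000
P(X=j) = C(n,j)·p₀^j·(1−p₀)^(n−j); p = Σ P(X=j) over j with P(X=j) ≤ P(X=19)
p-value (two-sided) = 0.02896
At α=0.1: p < α → reject H₀

reject H₀: yes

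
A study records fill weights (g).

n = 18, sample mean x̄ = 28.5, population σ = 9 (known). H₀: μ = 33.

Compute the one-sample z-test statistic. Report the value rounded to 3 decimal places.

SE = σ/√n = 9/√18 = 2.1213
z = (x̄−μ₀)/SE = (28.5−33)/2.1213 = -2.1213

test statistic = -2.121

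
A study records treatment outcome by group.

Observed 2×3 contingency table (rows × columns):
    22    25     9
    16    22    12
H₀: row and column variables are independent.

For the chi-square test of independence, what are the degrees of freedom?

degrees of freedom = 2

df = (r−1)(c−1) = (2−1)·(3−1) = 2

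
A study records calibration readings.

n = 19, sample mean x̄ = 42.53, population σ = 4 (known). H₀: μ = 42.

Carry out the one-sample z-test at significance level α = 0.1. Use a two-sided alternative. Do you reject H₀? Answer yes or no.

SE = σ/√n = 4/√19 = 0.9177
z = (x̄−μ₀)/SE = (42.53−42)/0.9177 = 0.5776
p-value (two-sided) = 0.56357
At α=0.1: p ≥ α → fail to reject H₀

reject H₀: no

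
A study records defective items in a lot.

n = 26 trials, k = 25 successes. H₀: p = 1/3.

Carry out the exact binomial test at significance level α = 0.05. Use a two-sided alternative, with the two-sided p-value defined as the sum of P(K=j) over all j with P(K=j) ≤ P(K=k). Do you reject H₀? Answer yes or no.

reject H₀: yes

Exact binomial: n=26, k=25, p₀=1/3=0.3333
P(X=j) = C(n,j)·p₀^j·(1−p₀)^(n−j); p = Σ P(X=j) over j with P(X=j) ≤ P(X=25)
p-value (two-sided) = 0.00000
At α=0.05: p < α → reject H₀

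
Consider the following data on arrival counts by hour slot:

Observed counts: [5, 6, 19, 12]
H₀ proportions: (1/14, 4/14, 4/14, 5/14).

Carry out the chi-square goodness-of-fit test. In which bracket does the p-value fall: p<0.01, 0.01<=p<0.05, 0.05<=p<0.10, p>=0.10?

p-value bracket: 0.01<=p<0.05

n = 42; E_i = n·p_i = [3.00, 12.00, 12.00, 15.00]
χ² = (5−3.00)²/3.00 + (6−12.00)²/12.00 + (19−12.00)²/12.00 + (12−15.00)²/15.00 = 9.0167
df = 3
p-value (upper-tail) = 0.02907
→ bracket: 0.01<=p<0.05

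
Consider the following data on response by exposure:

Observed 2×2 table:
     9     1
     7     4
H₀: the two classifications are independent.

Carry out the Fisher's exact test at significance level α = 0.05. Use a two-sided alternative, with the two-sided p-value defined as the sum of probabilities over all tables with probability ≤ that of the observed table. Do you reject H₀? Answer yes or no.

Margins: r₁=10, r₂=11, c₁=16, c₂=5, n=21
p_obs = C(10,9)·C(11,7)/C(21,16); sum pmf over tables with pmf ≤ p_obs
p-value (two-sided) = 0.31078
At α=0.05: p ≥ α → fail to reject H₀

reject H₀: no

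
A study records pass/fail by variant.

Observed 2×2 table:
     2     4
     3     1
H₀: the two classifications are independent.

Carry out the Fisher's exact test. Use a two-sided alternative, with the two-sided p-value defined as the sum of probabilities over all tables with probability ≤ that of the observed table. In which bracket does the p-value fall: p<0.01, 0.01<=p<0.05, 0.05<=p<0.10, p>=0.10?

p-value bracket: p>=0.10

Margins: r₁=6, r₂=4, c₁=5, c₂=5, n=10
p_obs = C(6,2)·C(4,3)/C(10,5); sum pmf over tables with pmf ≤ p_obs
p-value (two-sided) = 0.52381
→ bracket: p>=0.10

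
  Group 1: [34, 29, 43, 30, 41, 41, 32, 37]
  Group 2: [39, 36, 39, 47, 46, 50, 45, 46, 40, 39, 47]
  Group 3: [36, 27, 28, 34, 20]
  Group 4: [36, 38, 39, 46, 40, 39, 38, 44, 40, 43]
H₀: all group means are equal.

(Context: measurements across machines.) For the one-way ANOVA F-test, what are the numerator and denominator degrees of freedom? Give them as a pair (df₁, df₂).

degrees of freedom = [3, 30]

k = 4 groups, N = 34 total
df = (k−1, N−k) = (4−1, 34−4) = (3, 30)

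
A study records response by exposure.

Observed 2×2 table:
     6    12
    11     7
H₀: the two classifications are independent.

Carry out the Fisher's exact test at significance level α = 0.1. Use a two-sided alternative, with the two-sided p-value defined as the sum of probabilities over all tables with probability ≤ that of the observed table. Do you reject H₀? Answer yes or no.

Margins: r₁=18, r₂=18, c₁=17, c₂=19, n=36
p_obs = C(18,6)·C(18,11)/C(36,17); sum pmf over tables with pmf ≤ p_obs
p-value (two-sided) = 0.18114
At α=0.1: p ≥ α → fail to reject H₀

reject H₀: no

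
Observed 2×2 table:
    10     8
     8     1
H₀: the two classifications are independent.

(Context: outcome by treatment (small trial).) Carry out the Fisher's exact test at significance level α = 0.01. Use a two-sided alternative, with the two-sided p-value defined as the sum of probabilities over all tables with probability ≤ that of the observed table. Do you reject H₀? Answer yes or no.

reject H₀: no

Margins: r₁=18, r₂=9, c₁=18, c₂=9, n=27
p_obs = C(18,10)·C(9,8)/C(27,18); sum pmf over tables with pmf ≤ p_obs
p-value (two-sided) = 0.19250
At α=0.01: p ≥ α → fail to reject H₀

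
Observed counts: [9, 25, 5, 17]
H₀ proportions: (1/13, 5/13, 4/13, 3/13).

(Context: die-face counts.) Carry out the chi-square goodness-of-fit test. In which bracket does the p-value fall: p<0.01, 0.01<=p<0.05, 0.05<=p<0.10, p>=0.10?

p-value bracket: p<0.01

n = 56; E_i = n·p_i = [4.31, 21.54, 17.23, 12.92]
χ² = (9−4.31)²/4.31 + (25−21.54)²/21.54 + (5−17.23)²/17.23 + (17−12.92)²/12.92 = 15.6354
df = 3
p-value (upper-tail) = 0.00135
→ bracket: p<0.01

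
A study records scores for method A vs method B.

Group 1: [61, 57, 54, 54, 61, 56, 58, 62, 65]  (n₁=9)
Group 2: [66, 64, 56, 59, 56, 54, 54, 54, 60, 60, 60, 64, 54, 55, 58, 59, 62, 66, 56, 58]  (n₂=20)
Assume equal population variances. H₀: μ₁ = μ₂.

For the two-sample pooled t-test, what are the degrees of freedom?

df = n₁ + n₂ − 2 = 9 + 20 − 2 = 27

degrees of freedom = 27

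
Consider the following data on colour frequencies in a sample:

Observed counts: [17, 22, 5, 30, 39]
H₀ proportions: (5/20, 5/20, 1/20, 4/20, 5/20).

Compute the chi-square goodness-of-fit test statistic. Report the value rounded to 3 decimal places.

n = 113; E_i = n·p_i = [28.25, 28.25, 5.65, 22.60, 28.25]
χ² = (17−28.25)²/28.25 + (22−28.25)²/28.25 + (5−5.65)²/5.65 + (30−22.60)²/22.60 + (39−28.25)²/28.25 = 12.4513
df = 4

test statistic = 12.451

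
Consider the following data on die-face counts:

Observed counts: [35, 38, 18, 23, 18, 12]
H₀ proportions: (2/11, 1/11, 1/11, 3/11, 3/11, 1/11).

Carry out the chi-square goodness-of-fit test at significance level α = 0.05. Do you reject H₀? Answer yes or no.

reject H₀: yes

n = 144; E_i = n·p_i = [26.18, 13.09, 13.09, 39.27, 39.27, 13.09]
χ² = (35−26.18)²/26.18 + (38−13.09)²/13.09 + (18−13.09)²/13.09 + (23−39.27)²/39.27 + (18−39.27)²/39.27 + (12−13.09)²/13.09 = 70.5637
df = 5
p-value (upper-tail) = 0.00000
At α=0.05: p < α → reject H₀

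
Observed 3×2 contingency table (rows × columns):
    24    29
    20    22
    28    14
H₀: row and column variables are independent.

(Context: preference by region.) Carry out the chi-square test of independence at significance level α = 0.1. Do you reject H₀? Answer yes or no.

Row totals [53, 42, 42], col totals [72, 65], n=137
χ² = (24−27.85)²/27.85 + (29−25.15)²/25.15 + (20−22.07)²/22.07 + (22−19.93)²/19.93 + (28−22.07)²/22.07 + (14−19.93)²/19.93 = 4.8887
df = 2
p-value (upper-tail) = 0.08678
At α=0.1: p < α → reject H₀

reject H₀: yes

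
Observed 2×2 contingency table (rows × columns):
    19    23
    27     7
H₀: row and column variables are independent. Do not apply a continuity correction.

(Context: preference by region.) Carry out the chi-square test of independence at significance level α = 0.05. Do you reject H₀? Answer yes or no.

reject H₀: yes

Row totals [42, 34], col totals [46, 30], n=76
χ² = (19−25.42)²/25.42 + (23−16.58)²/16.58 + (27−20.58)²/20.58 + (7−13.42)²/13.42 = 9.1843
df = 1
p-value (upper-tail) = 0.00244
At α=0.05: p < α → reject H₀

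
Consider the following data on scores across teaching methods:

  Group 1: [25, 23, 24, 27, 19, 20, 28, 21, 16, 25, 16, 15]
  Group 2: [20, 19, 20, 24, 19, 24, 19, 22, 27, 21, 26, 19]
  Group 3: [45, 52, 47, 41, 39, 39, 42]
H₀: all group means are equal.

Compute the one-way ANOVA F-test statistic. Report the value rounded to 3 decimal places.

test statistic = 82.065

Group means [21.58, 21.67, 43.57], grand mean 26.581
SSB = Σnᵢ(x̄ᵢ−x̄)² = 2610.251; SSW = ΣΣ(x−x̄ᵢ)² = 445.298
MSB = 2610.251/2 = 1305.1254; MSW = 445.298/28 = 15.9035
F = MSB/MSW = 82.0654
df = (2, 28)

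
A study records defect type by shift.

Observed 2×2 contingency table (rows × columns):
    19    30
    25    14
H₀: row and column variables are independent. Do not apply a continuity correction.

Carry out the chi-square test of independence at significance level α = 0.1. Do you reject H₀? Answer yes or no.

reject H₀: yes

Row totals [49, 39], col totals [44, 44], n=88
χ² = (19−24.50)²/24.50 + (30−24.50)²/24.50 + (25−19.50)²/19.50 + (14−19.50)²/19.50 = 5.5720
df = 1
p-value (upper-tail) = 0.01825
At α=0.1: p < α → reject H₀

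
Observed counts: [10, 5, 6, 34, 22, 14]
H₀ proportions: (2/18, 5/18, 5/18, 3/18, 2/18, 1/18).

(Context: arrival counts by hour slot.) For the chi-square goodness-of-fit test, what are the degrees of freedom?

degrees of freedom = 5

df = k − 1 = 6 − 1 = 5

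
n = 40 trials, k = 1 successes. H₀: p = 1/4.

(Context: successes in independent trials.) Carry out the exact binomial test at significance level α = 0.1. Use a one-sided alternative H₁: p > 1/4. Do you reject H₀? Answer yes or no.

reject H₀: no

Exact binomial: n=40, k=1, p₀=1/4=0.2500
P(X≥1) from Σ C(n,i)·p₀^i·(1−p₀)^(n−i)
p-value (one-sided, H₁ greater) = 0.99999
At α=0.1: p ≥ α → fail to reject H₀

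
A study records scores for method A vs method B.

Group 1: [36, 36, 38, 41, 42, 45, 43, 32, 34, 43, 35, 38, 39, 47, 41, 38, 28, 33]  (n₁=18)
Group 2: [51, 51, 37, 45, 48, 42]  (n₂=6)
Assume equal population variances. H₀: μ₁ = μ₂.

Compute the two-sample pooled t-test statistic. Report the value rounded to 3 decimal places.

x̄₁=38.278, s₁=4.897, n₁=18
x̄₂=45.667, s₂=5.502, n₂=6
s_p² = [17·4.897² + 5·5.502²]/22 = 25.4066
SE = √(s_p²·(1/18+1/6)) = 2.3761
t = (38.278−45.667)/2.3761 = -3.1097
df = 22

test statistic = -3.110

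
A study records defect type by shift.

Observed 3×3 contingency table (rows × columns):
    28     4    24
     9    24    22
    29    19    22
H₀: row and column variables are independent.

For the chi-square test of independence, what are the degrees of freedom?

df = (r−1)(c−1) = (3−1)·(3−1) = 4

degrees of freedom = 4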